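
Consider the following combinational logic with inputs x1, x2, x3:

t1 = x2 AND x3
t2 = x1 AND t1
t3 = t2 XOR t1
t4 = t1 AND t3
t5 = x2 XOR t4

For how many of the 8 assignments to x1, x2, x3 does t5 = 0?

5

t5 = x2 XOR t4 must be 0, so x2 and t4 are equal.
Enumerating the 8 input combinations, 5 give t5 = 0 and 3 give t5 = 1.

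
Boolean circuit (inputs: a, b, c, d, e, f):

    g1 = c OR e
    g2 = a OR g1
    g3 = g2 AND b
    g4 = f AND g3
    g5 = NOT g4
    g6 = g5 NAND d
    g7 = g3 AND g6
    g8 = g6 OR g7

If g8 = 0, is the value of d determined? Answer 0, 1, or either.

1

g8 = g6 OR g7 must be 0, so both g6 = 0 and g7 = 0.
g6 = g5 NAND d must be 0, so both g5 = 1 and d = 1.
Every assignment with g8 = 0 has d = 1; there are 25 such assignment(s).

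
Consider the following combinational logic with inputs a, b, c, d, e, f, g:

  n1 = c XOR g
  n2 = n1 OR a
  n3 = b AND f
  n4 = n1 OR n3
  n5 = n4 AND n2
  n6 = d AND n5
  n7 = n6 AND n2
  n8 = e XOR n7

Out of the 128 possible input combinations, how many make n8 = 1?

n8 = e XOR n7 must be 1, so e and n7 differ.
Enumerating the 128 input combinations, 64 give n8 = 1 and 64 give n8 = 0.

64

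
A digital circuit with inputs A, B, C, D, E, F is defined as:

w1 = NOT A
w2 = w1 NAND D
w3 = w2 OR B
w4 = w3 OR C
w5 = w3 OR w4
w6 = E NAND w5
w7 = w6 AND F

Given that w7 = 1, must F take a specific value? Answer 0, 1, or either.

1

w7 = w6 AND F must be 1, so both w6 = 1 and F = 1.
w6 = E NAND w5 must be 1, so at least one of E, w5 is 0.
Every assignment with w7 = 1 has F = 1; there are 17 such assignment(s).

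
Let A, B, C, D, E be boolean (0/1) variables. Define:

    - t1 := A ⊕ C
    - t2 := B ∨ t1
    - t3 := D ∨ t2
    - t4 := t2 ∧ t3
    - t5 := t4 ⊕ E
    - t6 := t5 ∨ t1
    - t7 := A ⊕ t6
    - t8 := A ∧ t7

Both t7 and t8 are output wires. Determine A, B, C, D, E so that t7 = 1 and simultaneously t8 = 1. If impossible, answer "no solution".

A=1, B=1, C=1, D=1, E=1

Check with A=1, B=1, C=1, D=1, E=1:
t1 = A ⊕ C = 1 ⊕ 1 = 0
t2 = B ∨ t1 = 1 ∨ 0 = 1
t3 = D ∨ t2 = 1 ∨ 1 = 1
t4 = t2 ∧ t3 = 1 ∧ 1 = 1
t5 = t4 ⊕ E = 1 ⊕ 1 = 0
t6 = t5 ∨ t1 = 0 ∨ 0 = 0
t7 = A ⊕ t6 = 1 ⊕ 0 = 1
t8 = A ∧ t7 = 1 ∧ 1 = 1
So t7 = 1 and t8 = 1.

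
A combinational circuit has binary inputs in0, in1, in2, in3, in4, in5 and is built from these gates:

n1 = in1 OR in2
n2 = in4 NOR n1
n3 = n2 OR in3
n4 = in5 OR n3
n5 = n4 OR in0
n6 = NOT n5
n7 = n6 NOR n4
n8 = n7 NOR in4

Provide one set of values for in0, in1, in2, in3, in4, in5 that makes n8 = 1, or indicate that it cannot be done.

Check with in0=0, in1=0, in2=1, in3=0, in4=0, in5=1:
n1 = in1 OR in2 = 0 OR 1 = 1
n2 = in4 NOR n1 = 0 NOR 1 = 0
n3 = n2 OR in3 = 0 OR 0 = 0
n4 = in5 OR n3 = 1 OR 0 = 1
n5 = n4 OR in0 = 1 OR 0 = 1
n6 = NOT n5 = NOT 1 = 0
n7 = n6 NOR n4 = 0 NOR 1 = 0
n8 = n7 NOR in4 = 0 NOR 0 = 1
So n8 = 1 as required.

in0=0, in1=0, in2=1, in3=0, in4=0, in5=1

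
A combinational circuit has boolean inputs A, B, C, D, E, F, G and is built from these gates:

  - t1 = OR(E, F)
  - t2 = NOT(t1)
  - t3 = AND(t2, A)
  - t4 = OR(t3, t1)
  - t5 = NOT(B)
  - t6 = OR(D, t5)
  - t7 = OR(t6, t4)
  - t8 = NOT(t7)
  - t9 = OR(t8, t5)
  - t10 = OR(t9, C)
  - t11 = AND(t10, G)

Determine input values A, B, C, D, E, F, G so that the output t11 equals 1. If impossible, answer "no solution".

A=0, B=0, C=1, D=0, E=0, F=0, G=1

t11 = AND(t10, G) must be 1, so both t10 = 1 and G = 1.
Check with A=0, B=0, C=1, D=0, E=0, F=0, G=1:
t1 = OR(E, F) = OR(0, 0) = 0
t2 = NOT(t1) = NOT 0 = 1
t3 = AND(t2, A) = AND(1, 0) = 0
t4 = OR(t3, t1) = OR(0, 0) = 0
t5 = NOT(B) = NOT 0 = 1
t6 = OR(D, t5) = OR(0, 1) = 1
t7 = OR(t6, t4) = OR(1, 0) = 1
t8 = NOT(t7) = NOT 1 = 0
t9 = OR(t8, t5) = OR(0, 1) = 1
t10 = OR(t9, C) = OR(1, 1) = 1
t11 = AND(t10, G) = AND(1, 1) = 1
So t11 = 1 as required.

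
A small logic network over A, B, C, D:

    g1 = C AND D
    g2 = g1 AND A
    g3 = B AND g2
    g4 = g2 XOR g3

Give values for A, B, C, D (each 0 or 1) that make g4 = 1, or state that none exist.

A=1, B=0, C=1, D=1

Check with A=1, B=0, C=1, D=1:
g1 = C AND D = 1 AND 1 = 1
g2 = g1 AND A = 1 AND 1 = 1
g3 = B AND g2 = 0 AND 1 = 0
g4 = g2 XOR g3 = 1 XOR 0 = 1
So g4 = 1 as required.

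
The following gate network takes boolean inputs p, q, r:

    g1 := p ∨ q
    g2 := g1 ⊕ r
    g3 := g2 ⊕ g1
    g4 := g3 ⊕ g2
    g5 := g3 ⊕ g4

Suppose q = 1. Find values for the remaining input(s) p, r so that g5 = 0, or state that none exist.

p=0, r=1

Check with q = 1 and p=0, r=1:
g1 = p ∨ q = 0 ∨ 1 = 1
g2 = g1 ⊕ r = 1 ⊕ 1 = 0
g3 = g2 ⊕ g1 = 0 ⊕ 1 = 1
g4 = g3 ⊕ g2 = 1 ⊕ 0 = 1
g5 = g3 ⊕ g4 = 1 ⊕ 1 = 0
So g5 = 0.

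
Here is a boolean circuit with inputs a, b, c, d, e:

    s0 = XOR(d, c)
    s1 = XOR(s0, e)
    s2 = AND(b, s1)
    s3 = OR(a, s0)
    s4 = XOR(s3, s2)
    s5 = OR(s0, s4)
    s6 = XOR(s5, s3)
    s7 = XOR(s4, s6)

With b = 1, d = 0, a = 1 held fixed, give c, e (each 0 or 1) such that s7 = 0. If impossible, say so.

Check with b = 1, d = 0, a = 1 and c=1, e=0:
s0 = XOR(d, c) = XOR(0, 1) = 1
s1 = XOR(s0, e) = XOR(1, 0) = 1
s2 = AND(b, s1) = AND(1, 1) = 1
s3 = OR(a, s0) = OR(1, 1) = 1
s4 = XOR(s3, s2) = XOR(1, 1) = 0
s5 = OR(s0, s4) = OR(1, 0) = 1
s6 = XOR(s5, s3) = XOR(1, 1) = 0
s7 = XOR(s4, s6) = XOR(0, 0) = 0
So s7 = 0.

c=1 e=0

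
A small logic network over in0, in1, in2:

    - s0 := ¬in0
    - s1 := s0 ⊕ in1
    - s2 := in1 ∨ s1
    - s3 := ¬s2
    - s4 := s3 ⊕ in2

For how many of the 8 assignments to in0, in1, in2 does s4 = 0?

4

s4 = s3 ⊕ in2 must be 0, so s3 and in2 are equal.
Enumerating the 8 input combinations, 4 give s4 = 0 and 4 give s4 = 1.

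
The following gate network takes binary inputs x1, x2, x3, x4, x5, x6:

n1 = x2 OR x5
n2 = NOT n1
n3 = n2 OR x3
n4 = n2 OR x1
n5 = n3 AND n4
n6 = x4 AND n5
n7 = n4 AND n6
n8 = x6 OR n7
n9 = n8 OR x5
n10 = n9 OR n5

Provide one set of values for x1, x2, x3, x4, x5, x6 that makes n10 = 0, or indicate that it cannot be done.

n10 = n9 OR n5 must be 0, so both n9 = 0 and n5 = 0.
Check with x1=0 x2=1 x3=1 x4=1 x5=0 x6=0:
n1 = x2 OR x5 = 1 OR 0 = 1
n2 = NOT n1 = NOT 1 = 0
n3 = n2 OR x3 = 0 OR 1 = 1
n4 = n2 OR x1 = 0 OR 0 = 0
n5 = n3 AND n4 = 1 AND 0 = 0
n6 = x4 AND n5 = 1 AND 0 = 0
n7 = n4 AND n6 = 0 AND 0 = 0
n8 = x6 OR n7 = 0 OR 0 = 0
n9 = n8 OR x5 = 0 OR 0 = 0
n10 = n9 OR n5 = 0 OR 0 = 0
So n10 = 0 as required.

x1=0 x2=1 x3=1 x4=1 x5=0 x6=0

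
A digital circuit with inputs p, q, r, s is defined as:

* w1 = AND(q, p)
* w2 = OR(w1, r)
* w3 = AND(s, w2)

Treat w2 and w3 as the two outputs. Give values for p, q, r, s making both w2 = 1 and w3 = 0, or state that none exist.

Check with p=1, q=1, r=0, s=0:
w1 = AND(q, p) = AND(1, 1) = 1
w2 = OR(w1, r) = OR(1, 0) = 1
w3 = AND(s, w2) = AND(0, 1) = 0
So w2 = 1 and w3 = 0.

p=1, q=1, r=0, s=0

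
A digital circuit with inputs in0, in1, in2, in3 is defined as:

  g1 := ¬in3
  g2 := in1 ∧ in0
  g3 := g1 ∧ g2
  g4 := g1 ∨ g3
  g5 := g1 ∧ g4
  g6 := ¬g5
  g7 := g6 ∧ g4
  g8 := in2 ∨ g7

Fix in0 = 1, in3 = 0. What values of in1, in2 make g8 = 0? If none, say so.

in1=1 in2=0

g8 = in2 ∨ g7 must be 0, so both in2 = 0 and g7 = 0.
g7 = g6 ∧ g4 must be 0, so at least one of g6, g4 is 0.
Check with in0 = 1, in3 = 0 and in1=1, in2=0:
g1 = ¬in3 = ¬0 = 1
g2 = in1 ∧ in0 = 1 ∧ 1 = 1
g3 = g1 ∧ g2 = 1 ∧ 1 = 1
g4 = g1 ∨ g3 = 1 ∨ 1 = 1
g5 = g1 ∧ g4 = 1 ∧ 1 = 1
g6 = ¬g5 = ¬1 = 0
g7 = g6 ∧ g4 = 0 ∧ 1 = 0
g8 = in2 ∨ g7 = 0 ∨ 0 = 0
So g8 = 0.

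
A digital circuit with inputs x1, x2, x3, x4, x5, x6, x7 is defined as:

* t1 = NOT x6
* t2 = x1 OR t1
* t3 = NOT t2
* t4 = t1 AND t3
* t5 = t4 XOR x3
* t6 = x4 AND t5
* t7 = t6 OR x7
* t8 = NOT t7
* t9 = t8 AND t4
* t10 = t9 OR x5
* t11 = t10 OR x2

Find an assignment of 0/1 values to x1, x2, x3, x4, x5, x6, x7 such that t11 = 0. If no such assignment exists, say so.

t11 = t10 OR x2 must be 0, so both t10 = 0 and x2 = 0.
t10 = t9 OR x5 must be 0, so both t9 = 0 and x5 = 0.
Check with x1=0, x2=0, x3=0, x4=1, x5=0, x6=0, x7=1:
t1 = NOT x6 = NOT 0 = 1
t2 = x1 OR t1 = 0 OR 1 = 1
t3 = NOT t2 = NOT 1 = 0
t4 = t1 AND t3 = 1 AND 0 = 0
t5 = t4 XOR x3 = 0 XOR 0 = 0
t6 = x4 AND t5 = 1 AND 0 = 0
t7 = t6 OR x7 = 0 OR 1 = 1
t8 = NOT t7 = NOT 1 = 0
t9 = t8 AND t4 = 0 AND 0 = 0
t10 = t9 OR x5 = 0 OR 0 = 0
t11 = t10 OR x2 = 0 OR 0 = 0
So t11 = 0 as required.

x1=0, x2=0, x3=0, x4=1, x5=0, x6=0, x7=1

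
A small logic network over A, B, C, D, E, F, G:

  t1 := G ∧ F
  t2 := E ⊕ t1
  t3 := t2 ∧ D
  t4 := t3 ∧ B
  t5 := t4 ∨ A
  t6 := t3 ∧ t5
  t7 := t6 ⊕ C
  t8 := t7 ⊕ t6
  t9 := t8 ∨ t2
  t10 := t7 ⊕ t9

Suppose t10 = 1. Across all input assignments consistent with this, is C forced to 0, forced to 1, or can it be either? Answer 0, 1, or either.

either

Both values of C occur among assignments with t10 = 1:
  C=0: A=0, B=0, C=0, D=0, E=0, F=1, G=1
  C=1: A=0, B=1, C=1, D=1, E=0, F=1, G=1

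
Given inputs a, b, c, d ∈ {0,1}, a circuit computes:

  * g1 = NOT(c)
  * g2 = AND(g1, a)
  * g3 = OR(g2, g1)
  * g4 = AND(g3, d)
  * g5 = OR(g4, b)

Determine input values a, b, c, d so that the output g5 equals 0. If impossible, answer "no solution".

a=0, b=0, c=0, d=0

g5 = OR(g4, b) must be 0, so both g4 = 0 and b = 0.
g4 = AND(g3, d) must be 0, so at least one of g3, d is 0.
Check with a=0, b=0, c=0, d=0:
g1 = NOT(c) = NOT 0 = 1
g2 = AND(g1, a) = AND(1, 0) = 0
g3 = OR(g2, g1) = OR(0, 1) = 1
g4 = AND(g3, d) = AND(1, 0) = 0
g5 = OR(g4, b) = OR(0, 0) = 0
So g5 = 0 as required.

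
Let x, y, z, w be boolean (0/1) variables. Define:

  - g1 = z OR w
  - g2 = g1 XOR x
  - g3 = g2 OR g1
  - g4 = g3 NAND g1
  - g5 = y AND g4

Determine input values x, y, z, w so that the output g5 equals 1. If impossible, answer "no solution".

g5 = y AND g4 must be 1, so both y = 1 and g4 = 1.
g4 = g3 NAND g1 must be 1, so at least one of g3, g1 is 0.
Check with x=1, y=1, z=0, w=0:
g1 = z OR w = 0 OR 0 = 0
g2 = g1 XOR x = 0 XOR 1 = 1
g3 = g2 OR g1 = 1 OR 0 = 1
g4 = g3 NAND g1 = 1 NAND 0 = 1
g5 = y AND g4 = 1 AND 1 = 1
So g5 = 1 as required.

x=1, y=1, z=0, w=0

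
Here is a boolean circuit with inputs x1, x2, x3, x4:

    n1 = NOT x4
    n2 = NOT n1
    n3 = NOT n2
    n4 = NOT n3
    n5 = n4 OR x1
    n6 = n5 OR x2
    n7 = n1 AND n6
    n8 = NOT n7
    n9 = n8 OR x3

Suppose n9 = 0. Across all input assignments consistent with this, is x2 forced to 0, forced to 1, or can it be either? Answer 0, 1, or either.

Both values of x2 occur among assignments with n9 = 0:
  x2=0: x1=1, x2=0, x3=0, x4=0
  x2=1: x1=0, x2=1, x3=0, x4=0

either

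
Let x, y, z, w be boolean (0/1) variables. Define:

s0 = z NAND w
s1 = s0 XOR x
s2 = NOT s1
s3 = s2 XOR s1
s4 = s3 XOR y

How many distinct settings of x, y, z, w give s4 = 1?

s4 = s3 XOR y must be 1, so s3 and y differ.
Enumerating the 16 input combinations, 8 give s4 = 1 and 8 give s4 = 0.

8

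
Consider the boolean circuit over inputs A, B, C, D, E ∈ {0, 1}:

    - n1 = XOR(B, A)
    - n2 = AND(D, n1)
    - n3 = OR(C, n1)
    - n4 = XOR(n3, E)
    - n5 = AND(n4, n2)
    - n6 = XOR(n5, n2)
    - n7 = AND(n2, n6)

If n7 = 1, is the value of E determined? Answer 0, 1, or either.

n7 = AND(n2, n6) must be 1, so both n2 = 1 and n6 = 1.
n2 = AND(D, n1) must be 1, so both D = 1 and n1 = 1.
Every assignment with n7 = 1 has E = 1; there are 4 such assignment(s).
  A=0, B=1, C=0, D=1, E=1
  A=0, B=1, C=1, D=1, E=1
  A=1, B=0, C=0, D=1, E=1
  A=1, B=0, C=1, D=1, E=1

1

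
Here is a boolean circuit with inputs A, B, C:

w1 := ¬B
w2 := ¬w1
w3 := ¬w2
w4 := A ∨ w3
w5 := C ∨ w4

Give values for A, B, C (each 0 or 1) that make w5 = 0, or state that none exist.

A=0 B=1 C=0

w5 = C ∨ w4 must be 0, so both C = 0 and w4 = 0.
w4 = A ∨ w3 must be 0, so both A = 0 and w3 = 0.
Check with A=0 B=1 C=0:
w1 = ¬B = ¬1 = 0
w2 = ¬w1 = ¬0 = 1
w3 = ¬w2 = ¬1 = 0
w4 = A ∨ w3 = 0 ∨ 0 = 0
w5 = C ∨ w4 = 0 ∨ 0 = 0
So w5 = 0 as required.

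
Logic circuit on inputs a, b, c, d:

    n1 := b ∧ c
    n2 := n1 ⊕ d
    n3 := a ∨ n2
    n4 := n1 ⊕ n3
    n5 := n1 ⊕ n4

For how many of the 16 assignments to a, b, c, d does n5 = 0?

n5 = n1 ⊕ n4 must be 0, so n1 and n4 are equal.
Enumerating the 16 input combinations, 4 give n5 = 0 and 12 give n5 = 1.

4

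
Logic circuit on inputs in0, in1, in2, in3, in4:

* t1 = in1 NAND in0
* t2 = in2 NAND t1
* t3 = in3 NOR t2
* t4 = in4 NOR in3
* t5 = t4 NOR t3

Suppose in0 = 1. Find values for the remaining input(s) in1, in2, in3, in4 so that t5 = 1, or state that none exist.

Check with in0 = 1 and in1=1, in2=1, in3=1, in4=1:
t1 = in1 NAND in0 = 1 NAND 1 = 0
t2 = in2 NAND t1 = 1 NAND 0 = 1
t3 = in3 NOR t2 = 1 NOR 1 = 0
t4 = in4 NOR in3 = 1 NOR 1 = 0
t5 = t4 NOR t3 = 0 NOR 0 = 1
So t5 = 1.

in1=1 in2=1 in3=1 in4=1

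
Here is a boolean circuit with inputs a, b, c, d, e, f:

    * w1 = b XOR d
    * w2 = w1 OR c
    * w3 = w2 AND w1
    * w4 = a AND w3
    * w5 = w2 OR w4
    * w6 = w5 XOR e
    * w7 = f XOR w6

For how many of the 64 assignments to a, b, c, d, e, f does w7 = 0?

w7 = f XOR w6 must be 0, so f and w6 are equal.
Enumerating the 64 input combinations, 32 give w7 = 0 and 32 give w7 = 1.

32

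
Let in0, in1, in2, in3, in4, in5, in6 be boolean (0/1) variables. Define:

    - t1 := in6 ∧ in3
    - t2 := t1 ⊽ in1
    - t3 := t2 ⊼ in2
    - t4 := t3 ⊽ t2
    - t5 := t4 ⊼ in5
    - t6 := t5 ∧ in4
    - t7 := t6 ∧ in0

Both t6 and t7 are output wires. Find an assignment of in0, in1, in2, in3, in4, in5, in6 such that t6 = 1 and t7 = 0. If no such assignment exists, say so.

in0=0 in1=1 in2=0 in3=0 in4=1 in5=1 in6=1

Check with in0=0 in1=1 in2=0 in3=0 in4=1 in5=1 in6=1:
t1 = in6 ∧ in3 = 1 ∧ 0 = 0
t2 = t1 ⊽ in1 = 0 ⊽ 1 = 0
t3 = t2 ⊼ in2 = 0 ⊼ 0 = 1
t4 = t3 ⊽ t2 = 1 ⊽ 0 = 0
t5 = t4 ⊼ in5 = 0 ⊼ 1 = 1
t6 = t5 ∧ in4 = 1 ∧ 1 = 1
t7 = t6 ∧ in0 = 1 ∧ 0 = 0
So t6 = 1 and t7 = 0.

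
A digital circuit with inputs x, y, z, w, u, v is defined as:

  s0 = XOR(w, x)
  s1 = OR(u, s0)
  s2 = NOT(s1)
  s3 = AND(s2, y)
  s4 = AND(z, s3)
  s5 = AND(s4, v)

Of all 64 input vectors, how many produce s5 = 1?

s5 = AND(s4, v) must be 1, so both s4 = 1 and v = 1.
s4 = AND(z, s3) must be 1, so both z = 1 and s3 = 1.
Satisfying assignments:
  x=0, y=1, z=1, w=0, u=0, v=1
  x=1, y=1, z=1, w=1, u=0, v=1

2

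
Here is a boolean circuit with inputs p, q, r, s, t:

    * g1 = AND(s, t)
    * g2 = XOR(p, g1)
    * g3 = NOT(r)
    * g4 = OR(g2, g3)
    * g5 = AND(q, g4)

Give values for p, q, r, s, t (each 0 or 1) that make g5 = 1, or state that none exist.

Check with p=0 q=1 r=1 s=1 t=1:
g1 = AND(s, t) = AND(1, 1) = 1
g2 = XOR(p, g1) = XOR(0, 1) = 1
g3 = NOT(r) = NOT 1 = 0
g4 = OR(g2, g3) = OR(1, 0) = 1
g5 = AND(q, g4) = AND(1, 1) = 1
So g5 = 1 as required.

p=0 q=1 r=1 s=1 t=1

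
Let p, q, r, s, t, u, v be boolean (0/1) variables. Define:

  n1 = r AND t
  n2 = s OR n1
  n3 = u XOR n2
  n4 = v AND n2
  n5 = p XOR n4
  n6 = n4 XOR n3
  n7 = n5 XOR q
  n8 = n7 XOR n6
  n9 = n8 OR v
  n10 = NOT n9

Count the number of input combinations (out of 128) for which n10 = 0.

96

n10 = NOT n9 must be 0, so n9 = 1.
n9 = n8 OR v must be 1, so at least one of n8, v is 1.
Enumerating the 128 input combinations, 96 give n10 = 0 and 32 give n10 = 1.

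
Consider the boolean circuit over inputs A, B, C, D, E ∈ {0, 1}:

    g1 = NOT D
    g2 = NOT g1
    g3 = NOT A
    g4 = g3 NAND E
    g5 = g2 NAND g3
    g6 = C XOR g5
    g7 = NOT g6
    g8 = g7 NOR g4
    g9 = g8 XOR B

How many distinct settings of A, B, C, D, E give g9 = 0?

16

g9 = g8 XOR B must be 0, so g8 and B are equal.
Enumerating the 32 input combinations, 16 give g9 = 0 and 16 give g9 = 1.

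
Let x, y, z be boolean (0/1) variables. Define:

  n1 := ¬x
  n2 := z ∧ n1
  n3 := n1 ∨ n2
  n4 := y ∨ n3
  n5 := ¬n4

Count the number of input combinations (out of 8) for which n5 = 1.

2

n5 = ¬n4 must be 1, so n4 = 0.
n4 = y ∨ n3 must be 0, so both y = 0 and n3 = 0.
Satisfying assignments:
  x=1, y=0, z=0
  x=1, y=0, z=1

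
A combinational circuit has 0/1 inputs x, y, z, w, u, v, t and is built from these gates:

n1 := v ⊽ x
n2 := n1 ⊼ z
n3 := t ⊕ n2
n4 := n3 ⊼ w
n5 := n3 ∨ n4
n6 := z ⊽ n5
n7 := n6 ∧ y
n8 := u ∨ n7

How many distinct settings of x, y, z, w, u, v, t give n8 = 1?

n8 = u ∨ n7 must be 1, so at least one of u, n7 is 1.
Enumerating the 128 input combinations, 64 give n8 = 1 and 64 give n8 = 0.

64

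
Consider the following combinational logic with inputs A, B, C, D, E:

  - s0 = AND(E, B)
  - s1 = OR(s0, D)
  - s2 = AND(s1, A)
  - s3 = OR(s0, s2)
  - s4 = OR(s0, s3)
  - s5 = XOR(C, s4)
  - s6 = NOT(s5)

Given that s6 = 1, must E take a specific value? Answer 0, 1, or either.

either

Both values of E occur among assignments with s6 = 1:
  E=0: A=0, B=0, C=0, D=0, E=0
  E=1: A=0, B=0, C=0, D=0, E=1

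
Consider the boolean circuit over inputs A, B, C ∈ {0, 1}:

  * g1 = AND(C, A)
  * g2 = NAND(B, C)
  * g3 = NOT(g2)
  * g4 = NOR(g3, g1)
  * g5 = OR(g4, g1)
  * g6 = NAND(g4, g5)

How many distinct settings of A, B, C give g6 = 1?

3

g6 = NAND(g4, g5) must be 1, so at least one of g4, g5 is 0.
Enumerating the 8 input combinations, 3 give g6 = 1 and 5 give g6 = 0.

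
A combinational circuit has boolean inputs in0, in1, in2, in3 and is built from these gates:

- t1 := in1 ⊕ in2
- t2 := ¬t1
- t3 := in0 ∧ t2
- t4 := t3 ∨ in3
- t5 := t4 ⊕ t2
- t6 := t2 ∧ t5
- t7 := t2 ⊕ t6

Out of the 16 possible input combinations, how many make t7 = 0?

10

t7 = t2 ⊕ t6 must be 0, so t2 and t6 are equal.
Enumerating the 16 input combinations, 10 give t7 = 0 and 6 give t7 = 1.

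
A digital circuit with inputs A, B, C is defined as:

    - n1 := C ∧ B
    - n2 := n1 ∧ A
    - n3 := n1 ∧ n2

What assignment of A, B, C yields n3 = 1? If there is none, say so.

n3 = n1 ∧ n2 must be 1, so both n1 = 1 and n2 = 1.
n1 = C ∧ B must be 1, so both C = 1 and B = 1.
Check with A=1, B=1, C=1:
n1 = C ∧ B = 1 ∧ 1 = 1
n2 = n1 ∧ A = 1 ∧ 1 = 1
n3 = n1 ∧ n2 = 1 ∧ 1 = 1
So n3 = 1 as required.

A=1, B=1, C=1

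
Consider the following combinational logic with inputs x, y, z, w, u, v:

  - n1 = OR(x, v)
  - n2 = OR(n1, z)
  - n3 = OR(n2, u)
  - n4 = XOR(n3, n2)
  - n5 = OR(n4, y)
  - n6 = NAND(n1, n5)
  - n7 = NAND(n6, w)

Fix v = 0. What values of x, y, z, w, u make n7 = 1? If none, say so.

n7 = NAND(n6, w) must be 1, so at least one of n6, w is 0.
Check with v = 0 and x=0, y=1, z=0, w=0, u=1:
n1 = OR(x, v) = OR(0, 0) = 0
n2 = OR(n1, z) = OR(0, 0) = 0
n3 = OR(n2, u) = OR(0, 1) = 1
n4 = XOR(n3, n2) = XOR(1, 0) = 1
n5 = OR(n4, y) = OR(1, 1) = 1
n6 = NAND(n1, n5) = NAND(0, 1) = 1
n7 = NAND(n6, w) = NAND(1, 0) = 1
So n7 = 1.

x=0, y=1, z=0, w=0, u=1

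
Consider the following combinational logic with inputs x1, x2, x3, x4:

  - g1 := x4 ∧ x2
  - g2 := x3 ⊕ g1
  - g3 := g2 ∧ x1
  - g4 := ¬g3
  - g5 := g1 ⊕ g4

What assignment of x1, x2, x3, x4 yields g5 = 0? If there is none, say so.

g5 = g1 ⊕ g4 must be 0, so g1 and g4 are equal.
Check with x1=0, x2=1, x3=1, x4=1:
g1 = x4 ∧ x2 = 1 ∧ 1 = 1
g2 = x3 ⊕ g1 = 1 ⊕ 1 = 0
g3 = g2 ∧ x1 = 0 ∧ 0 = 0
g4 = ¬g3 = ¬0 = 1
g5 = g1 ⊕ g4 = 1 ⊕ 1 = 0
So g5 = 0 as required.

x1=0, x2=1, x3=1, x4=1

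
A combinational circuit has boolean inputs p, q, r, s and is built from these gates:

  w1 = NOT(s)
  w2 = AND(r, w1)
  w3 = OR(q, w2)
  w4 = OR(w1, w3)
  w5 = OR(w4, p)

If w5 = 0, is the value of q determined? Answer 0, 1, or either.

w5 = OR(w4, p) must be 0, so both w4 = 0 and p = 0.
w4 = OR(w1, w3) must be 0, so both w1 = 0 and w3 = 0.
Every assignment with w5 = 0 has q = 0; there are 2 such assignment(s).
  p=0, q=0, r=0, s=1
  p=0, q=0, r=1, s=1

0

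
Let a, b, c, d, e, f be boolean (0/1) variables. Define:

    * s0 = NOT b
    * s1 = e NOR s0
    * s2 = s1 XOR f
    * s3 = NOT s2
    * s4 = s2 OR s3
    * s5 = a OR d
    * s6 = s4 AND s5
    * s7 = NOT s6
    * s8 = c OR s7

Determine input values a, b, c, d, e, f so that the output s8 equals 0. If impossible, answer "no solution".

a=0, b=1, c=0, d=1, e=0, f=1

Check with a=0, b=1, c=0, d=1, e=0, f=1:
s0 = NOT b = NOT 1 = 0
s1 = e NOR s0 = 0 NOR 0 = 1
s2 = s1 XOR f = 1 XOR 1 = 0
s3 = NOT s2 = NOT 0 = 1
s4 = s2 OR s3 = 0 OR 1 = 1
s5 = a OR d = 0 OR 1 = 1
s6 = s4 AND s5 = 1 AND 1 = 1
s7 = NOT s6 = NOT 1 = 0
s8 = c OR s7 = 0 OR 0 = 0
So s8 = 0 as required.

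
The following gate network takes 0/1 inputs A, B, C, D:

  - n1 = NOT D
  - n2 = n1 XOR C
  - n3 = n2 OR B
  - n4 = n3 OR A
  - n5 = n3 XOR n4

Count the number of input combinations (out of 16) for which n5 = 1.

n5 = n3 XOR n4 must be 1, so n3 and n4 differ.
Satisfying assignments:
  A=1, B=0, C=0, D=1
  A=1, B=0, C=1, D=0

2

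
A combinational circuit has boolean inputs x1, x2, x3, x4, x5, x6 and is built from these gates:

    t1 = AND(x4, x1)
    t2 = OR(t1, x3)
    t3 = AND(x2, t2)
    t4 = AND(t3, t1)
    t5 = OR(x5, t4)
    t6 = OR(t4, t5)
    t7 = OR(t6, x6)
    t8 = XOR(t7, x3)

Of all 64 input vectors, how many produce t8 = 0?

t8 = XOR(t7, x3) must be 0, so t7 and x3 are equal.
Enumerating the 64 input combinations, 32 give t8 = 0 and 32 give t8 = 1.

32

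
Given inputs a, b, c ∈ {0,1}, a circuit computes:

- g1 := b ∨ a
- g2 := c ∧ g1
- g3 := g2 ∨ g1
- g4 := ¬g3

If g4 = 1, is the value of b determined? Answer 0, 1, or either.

g4 = ¬g3 must be 1, so g3 = 0.
Every assignment with g4 = 1 has b = 0; there are 2 such assignment(s).
  a=0, b=0, c=0
  a=0, b=0, c=1

0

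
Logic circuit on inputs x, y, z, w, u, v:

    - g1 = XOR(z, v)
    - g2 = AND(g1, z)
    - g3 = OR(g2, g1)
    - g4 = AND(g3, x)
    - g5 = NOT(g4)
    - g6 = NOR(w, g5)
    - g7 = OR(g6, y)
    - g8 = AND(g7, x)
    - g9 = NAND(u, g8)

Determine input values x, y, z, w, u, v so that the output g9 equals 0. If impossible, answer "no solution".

x=1, y=1, z=0, w=0, u=1, v=1

Check with x=1, y=1, z=0, w=0, u=1, v=1:
g1 = XOR(z, v) = XOR(0, 1) = 1
g2 = AND(g1, z) = AND(1, 0) = 0
g3 = OR(g2, g1) = OR(0, 1) = 1
g4 = AND(g3, x) = AND(1, 1) = 1
g5 = NOT(g4) = NOT 1 = 0
g6 = NOR(w, g5) = NOR(0, 0) = 1
g7 = OR(g6, y) = OR(1, 1) = 1
g8 = AND(g7, x) = AND(1, 1) = 1
g9 = NAND(u, g8) = NAND(1, 1) = 0
So g9 = 0 as required.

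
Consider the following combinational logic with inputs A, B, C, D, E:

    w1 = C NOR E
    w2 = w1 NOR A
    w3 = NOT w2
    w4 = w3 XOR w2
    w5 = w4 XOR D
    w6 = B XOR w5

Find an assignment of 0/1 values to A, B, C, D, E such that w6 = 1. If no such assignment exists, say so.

A=1, B=1, C=0, D=1, E=0

Check with A=1, B=1, C=0, D=1, E=0:
w1 = C NOR E = 0 NOR 0 = 1
w2 = w1 NOR A = 1 NOR 1 = 0
w3 = NOT w2 = NOT 0 = 1
w4 = w3 XOR w2 = 1 XOR 0 = 1
w5 = w4 XOR D = 1 XOR 1 = 0
w6 = B XOR w5 = 1 XOR 0 = 1
So w6 = 1 as required.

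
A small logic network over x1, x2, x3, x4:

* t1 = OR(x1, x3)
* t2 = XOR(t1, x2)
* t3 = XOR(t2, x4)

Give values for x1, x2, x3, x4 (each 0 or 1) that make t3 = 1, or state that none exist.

x1=1 x2=1 x3=0 x4=1

t3 = XOR(t2, x4) must be 1, so t2 and x4 differ.
Check with x1=1 x2=1 x3=0 x4=1:
t1 = OR(x1, x3) = OR(1, 0) = 1
t2 = XOR(t1, x2) = XOR(1, 1) = 0
t3 = XOR(t2, x4) = XOR(0, 1) = 1
So t3 = 1 as required.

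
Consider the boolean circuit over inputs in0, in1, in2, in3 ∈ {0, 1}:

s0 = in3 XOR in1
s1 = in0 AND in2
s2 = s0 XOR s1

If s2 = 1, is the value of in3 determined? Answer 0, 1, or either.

either

Both values of in3 occur among assignments with s2 = 1:
  in3=0: in0=0, in1=1, in2=0, in3=0
  in3=1: in0=0, in1=0, in2=0, in3=1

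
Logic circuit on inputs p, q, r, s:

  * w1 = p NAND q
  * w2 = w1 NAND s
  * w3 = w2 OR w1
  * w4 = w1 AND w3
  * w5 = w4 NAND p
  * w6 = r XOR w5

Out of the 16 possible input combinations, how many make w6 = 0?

8

w6 = r XOR w5 must be 0, so r and w5 are equal.
Enumerating the 16 input combinations, 8 give w6 = 0 and 8 give w6 = 1.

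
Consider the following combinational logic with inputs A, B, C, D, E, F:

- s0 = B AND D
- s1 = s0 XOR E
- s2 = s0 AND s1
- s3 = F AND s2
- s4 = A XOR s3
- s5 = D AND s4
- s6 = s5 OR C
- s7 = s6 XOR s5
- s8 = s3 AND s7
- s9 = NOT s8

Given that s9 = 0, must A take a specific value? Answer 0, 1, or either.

s9 = NOT s8 must be 0, so s8 = 1.
Every assignment with s9 = 0 has A = 1; there are 1 such assignment(s).
  A=1, B=1, C=1, D=1, E=0, F=1

1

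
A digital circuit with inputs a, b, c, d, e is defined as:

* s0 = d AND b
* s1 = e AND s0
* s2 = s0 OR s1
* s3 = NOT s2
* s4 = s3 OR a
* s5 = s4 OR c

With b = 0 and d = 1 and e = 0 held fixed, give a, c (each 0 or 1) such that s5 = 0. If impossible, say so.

With b = 0 and d = 1 and e = 0 fixed, none of the 4 settings of a, c give s5 = 0.
For example, with a=0, c=0:
s0 = d AND b = 1 AND 0 = 0
s1 = e AND s0 = 0 AND 0 = 0
s2 = s0 OR s1 = 0 OR 0 = 0
s3 = NOT s2 = NOT 0 = 1
s4 = s3 OR a = 1 OR 0 = 1
s5 = s4 OR c = 1 OR 0 = 1
giving s5 = 1 ≠ 0.

no solution exists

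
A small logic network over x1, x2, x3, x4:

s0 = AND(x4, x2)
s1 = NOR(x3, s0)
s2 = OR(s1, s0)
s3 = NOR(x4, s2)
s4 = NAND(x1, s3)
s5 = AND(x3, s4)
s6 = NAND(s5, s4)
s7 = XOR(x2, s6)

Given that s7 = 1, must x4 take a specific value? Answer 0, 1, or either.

Both values of x4 occur among assignments with s7 = 1:
  x4=0: x1=0, x2=0, x3=0, x4=0
  x4=1: x1=0, x2=0, x3=0, x4=1

either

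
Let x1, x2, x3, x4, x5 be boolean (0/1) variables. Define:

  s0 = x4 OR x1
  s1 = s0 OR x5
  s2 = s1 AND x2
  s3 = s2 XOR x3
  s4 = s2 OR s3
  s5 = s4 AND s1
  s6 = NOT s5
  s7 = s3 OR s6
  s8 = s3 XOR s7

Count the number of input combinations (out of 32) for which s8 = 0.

s8 = s3 XOR s7 must be 0, so s3 and s7 are equal.
Enumerating the 32 input combinations, 23 give s8 = 0 and 9 give s8 = 1.

23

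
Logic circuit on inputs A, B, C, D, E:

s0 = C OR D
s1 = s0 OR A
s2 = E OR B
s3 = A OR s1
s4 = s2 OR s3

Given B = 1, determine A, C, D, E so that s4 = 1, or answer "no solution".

Check with B = 1 and A=0, C=1, D=1, E=0:
s0 = C OR D = 1 OR 1 = 1
s1 = s0 OR A = 1 OR 0 = 1
s2 = E OR B = 0 OR 1 = 1
s3 = A OR s1 = 0 OR 1 = 1
s4 = s2 OR s3 = 1 OR 1 = 1
So s4 = 1.

A=0, C=1, D=1, E=0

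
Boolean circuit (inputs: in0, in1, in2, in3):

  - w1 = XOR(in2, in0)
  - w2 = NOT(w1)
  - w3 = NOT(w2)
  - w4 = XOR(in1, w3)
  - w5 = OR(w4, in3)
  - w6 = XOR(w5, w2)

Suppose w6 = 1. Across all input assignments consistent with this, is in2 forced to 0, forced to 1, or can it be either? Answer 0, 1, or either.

either

Both values of in2 occur among assignments with w6 = 1:
  in2=0: in0=0, in1=0, in2=0, in3=0
  in2=1: in0=0, in1=0, in2=1, in3=0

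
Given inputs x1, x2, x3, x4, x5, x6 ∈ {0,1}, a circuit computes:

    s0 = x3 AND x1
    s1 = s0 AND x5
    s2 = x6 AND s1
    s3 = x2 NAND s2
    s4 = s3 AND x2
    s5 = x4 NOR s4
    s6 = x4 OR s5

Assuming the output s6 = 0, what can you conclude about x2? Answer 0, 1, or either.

s6 = x4 OR s5 must be 0, so both x4 = 0 and s5 = 0.
s5 = x4 NOR s4 must be 0, so at least one of x4, s4 is 1.
Every assignment with s6 = 0 has x2 = 1; there are 15 such assignment(s).

1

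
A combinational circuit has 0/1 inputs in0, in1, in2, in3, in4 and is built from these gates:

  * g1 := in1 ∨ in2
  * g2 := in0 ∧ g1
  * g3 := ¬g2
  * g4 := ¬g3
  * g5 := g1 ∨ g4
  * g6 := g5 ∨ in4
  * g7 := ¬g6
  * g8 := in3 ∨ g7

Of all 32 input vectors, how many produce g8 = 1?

18

g8 = in3 ∨ g7 must be 1, so at least one of in3, g7 is 1.
Enumerating the 32 input combinations, 18 give g8 = 1 and 14 give g8 = 0.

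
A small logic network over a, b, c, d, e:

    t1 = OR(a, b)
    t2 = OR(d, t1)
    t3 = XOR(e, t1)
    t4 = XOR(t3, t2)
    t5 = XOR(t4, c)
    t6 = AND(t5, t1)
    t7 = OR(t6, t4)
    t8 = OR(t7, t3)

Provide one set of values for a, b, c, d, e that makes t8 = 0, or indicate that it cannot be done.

a=0, b=0, c=0, d=0, e=0

t8 = OR(t7, t3) must be 0, so both t7 = 0 and t3 = 0.
t7 = OR(t6, t4) must be 0, so both t6 = 0 and t4 = 0.
t3 = XOR(e, t1) must be 0, so e and t1 are equal.
Check with a=0, b=0, c=0, d=0, e=0:
t1 = OR(a, b) = OR(0, 0) = 0
t2 = OR(d, t1) = OR(0, 0) = 0
t3 = XOR(e, t1) = XOR(0, 0) = 0
t4 = XOR(t3, t2) = XOR(0, 0) = 0
t5 = XOR(t4, c) = XOR(0, 0) = 0
t6 = AND(t5, t1) = AND(0, 0) = 0
t7 = OR(t6, t4) = OR(0, 0) = 0
t8 = OR(t7, t3) = OR(0, 0) = 0
So t8 = 0 as required.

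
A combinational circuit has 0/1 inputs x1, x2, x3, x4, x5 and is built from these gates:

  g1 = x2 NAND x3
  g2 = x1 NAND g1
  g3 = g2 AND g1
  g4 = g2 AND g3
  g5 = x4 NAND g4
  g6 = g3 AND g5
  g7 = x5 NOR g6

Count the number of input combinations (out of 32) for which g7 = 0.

19

g7 = x5 NOR g6 must be 0, so at least one of x5, g6 is 1.
Enumerating the 32 input combinations, 19 give g7 = 0 and 13 give g7 = 1.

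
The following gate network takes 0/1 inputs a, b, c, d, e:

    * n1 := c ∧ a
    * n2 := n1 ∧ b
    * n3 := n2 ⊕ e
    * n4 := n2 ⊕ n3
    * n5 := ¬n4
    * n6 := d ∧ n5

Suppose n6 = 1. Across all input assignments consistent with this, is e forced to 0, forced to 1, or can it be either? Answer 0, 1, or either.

n6 = d ∧ n5 must be 1, so both d = 1 and n5 = 1.
n5 = ¬n4 must be 1, so n4 = 0.
Every assignment with n6 = 1 has e = 0; there are 8 such assignment(s).

0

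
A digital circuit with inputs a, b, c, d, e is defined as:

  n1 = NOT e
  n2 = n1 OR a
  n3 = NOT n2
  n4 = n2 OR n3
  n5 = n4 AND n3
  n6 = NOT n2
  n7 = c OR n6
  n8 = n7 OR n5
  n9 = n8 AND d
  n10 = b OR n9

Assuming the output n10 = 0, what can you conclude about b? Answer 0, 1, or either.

0

n10 = b OR n9 must be 0, so both b = 0 and n9 = 0.
n9 = n8 AND d must be 0, so at least one of n8, d is 0.
Every assignment with n10 = 0 has b = 0; there are 11 such assignment(s).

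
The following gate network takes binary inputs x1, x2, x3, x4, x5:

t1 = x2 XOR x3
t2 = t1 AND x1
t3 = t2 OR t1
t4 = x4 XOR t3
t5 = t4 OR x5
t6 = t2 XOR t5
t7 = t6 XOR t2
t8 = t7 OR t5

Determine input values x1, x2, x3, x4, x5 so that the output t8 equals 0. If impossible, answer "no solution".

t8 = t7 OR t5 must be 0, so both t7 = 0 and t5 = 0.
Check with x1=1 x2=0 x3=1 x4=1 x5=0:
t1 = x2 XOR x3 = 0 XOR 1 = 1
t2 = t1 AND x1 = 1 AND 1 = 1
t3 = t2 OR t1 = 1 OR 1 = 1
t4 = x4 XOR t3 = 1 XOR 1 = 0
t5 = t4 OR x5 = 0 OR 0 = 0
t6 = t2 XOR t5 = 1 XOR 0 = 1
t7 = t6 XOR t2 = 1 XOR 1 = 0
t8 = t7 OR t5 = 0 OR 0 = 0
So t8 = 0 as required.

x1=1 x2=0 x3=1 x4=1 x5=0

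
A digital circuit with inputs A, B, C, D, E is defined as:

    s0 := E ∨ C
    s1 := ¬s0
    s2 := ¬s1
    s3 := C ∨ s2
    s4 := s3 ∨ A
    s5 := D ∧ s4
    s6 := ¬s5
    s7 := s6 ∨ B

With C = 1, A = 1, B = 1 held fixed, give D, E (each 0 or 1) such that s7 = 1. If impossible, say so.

s7 = s6 ∨ B must be 1, so at least one of s6, B is 1.
Check with C = 1, A = 1, B = 1 and D=0, E=1:
s0 = E ∨ C = 1 ∨ 1 = 1
s1 = ¬s0 = ¬1 = 0
s2 = ¬s1 = ¬0 = 1
s3 = C ∨ s2 = 1 ∨ 1 = 1
s4 = s3 ∨ A = 1 ∨ 1 = 1
s5 = D ∧ s4 = 0 ∧ 1 = 0
s6 = ¬s5 = ¬0 = 1
s7 = s6 ∨ B = 1 ∨ 1 = 1
So s7 = 1.

D=0, E=1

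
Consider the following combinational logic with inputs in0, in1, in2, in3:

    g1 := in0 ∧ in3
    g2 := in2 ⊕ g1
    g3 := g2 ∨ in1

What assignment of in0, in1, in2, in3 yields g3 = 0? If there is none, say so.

in0=0, in1=0, in2=0, in3=1

g3 = g2 ∨ in1 must be 0, so both g2 = 0 and in1 = 0.
g2 = in2 ⊕ g1 must be 0, so in2 and g1 are equal.
Check with in0=0, in1=0, in2=0, in3=1:
g1 = in0 ∧ in3 = 0 ∧ 1 = 0
g2 = in2 ⊕ g1 = 0 ⊕ 0 = 0
g3 = g2 ∨ in1 = 0 ∨ 0 = 0
So g3 = 0 as required.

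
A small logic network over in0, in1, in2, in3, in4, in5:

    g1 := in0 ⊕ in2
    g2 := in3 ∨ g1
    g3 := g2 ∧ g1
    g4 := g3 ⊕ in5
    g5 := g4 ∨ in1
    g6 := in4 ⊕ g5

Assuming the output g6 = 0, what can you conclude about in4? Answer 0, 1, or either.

Both values of in4 occur among assignments with g6 = 0:
  in4=0: in0=0, in1=0, in2=0, in3=0, in4=0, in5=0
  in4=1: in0=0, in1=0, in2=0, in3=0, in4=1, in5=1

either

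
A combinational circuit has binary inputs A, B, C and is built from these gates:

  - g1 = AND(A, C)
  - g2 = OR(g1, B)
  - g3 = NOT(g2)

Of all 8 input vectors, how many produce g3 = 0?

5

g3 = NOT(g2) must be 0, so g2 = 1.
Satisfying assignments:
  A=0, B=1, C=0
  A=0, B=1, C=1
  A=1, B=0, C=1
  A=1, B=1, C=0
  A=1, B=1, C=1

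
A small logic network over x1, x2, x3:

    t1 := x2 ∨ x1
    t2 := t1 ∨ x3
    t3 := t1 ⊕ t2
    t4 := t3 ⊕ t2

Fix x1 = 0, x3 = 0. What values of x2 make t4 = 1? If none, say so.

x2=1

t4 = t3 ⊕ t2 must be 1, so t3 and t2 differ.
Check with x1 = 0, x3 = 0 and x2=1:
t1 = x2 ∨ x1 = 1 ∨ 0 = 1
t2 = t1 ∨ x3 = 1 ∨ 0 = 1
t3 = t1 ⊕ t2 = 1 ⊕ 1 = 0
t4 = t3 ⊕ t2 = 0 ⊕ 1 = 1
So t4 = 1.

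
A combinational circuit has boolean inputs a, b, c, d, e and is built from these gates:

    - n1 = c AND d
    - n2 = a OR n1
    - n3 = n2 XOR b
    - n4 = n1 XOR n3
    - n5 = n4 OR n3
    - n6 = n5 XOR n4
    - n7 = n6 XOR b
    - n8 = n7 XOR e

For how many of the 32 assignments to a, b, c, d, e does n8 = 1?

16

n8 = n7 XOR e must be 1, so n7 and e differ.
Enumerating the 32 input combinations, 16 give n8 = 1 and 16 give n8 = 0.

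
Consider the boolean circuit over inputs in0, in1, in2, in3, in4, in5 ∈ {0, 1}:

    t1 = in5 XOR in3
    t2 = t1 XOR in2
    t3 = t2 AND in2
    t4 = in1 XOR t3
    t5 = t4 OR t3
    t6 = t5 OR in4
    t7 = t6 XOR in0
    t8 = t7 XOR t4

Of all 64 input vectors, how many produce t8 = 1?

32

t8 = t7 XOR t4 must be 1, so t7 and t4 differ.
Enumerating the 64 input combinations, 32 give t8 = 1 and 32 give t8 = 0.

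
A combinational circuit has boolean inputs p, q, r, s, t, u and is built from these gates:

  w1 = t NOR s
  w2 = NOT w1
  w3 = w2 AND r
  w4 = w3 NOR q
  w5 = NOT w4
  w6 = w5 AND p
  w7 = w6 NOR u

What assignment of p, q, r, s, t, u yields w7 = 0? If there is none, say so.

p=0 q=1 r=1 s=0 t=0 u=1

Check with p=0 q=1 r=1 s=0 t=0 u=1:
w1 = t NOR s = 0 NOR 0 = 1
w2 = NOT w1 = NOT 1 = 0
w3 = w2 AND r = 0 AND 1 = 0
w4 = w3 NOR q = 0 NOR 1 = 0
w5 = NOT w4 = NOT 0 = 1
w6 = w5 AND p = 1 AND 0 = 0
w7 = w6 NOR u = 0 NOR 1 = 0
So w7 = 0 as required.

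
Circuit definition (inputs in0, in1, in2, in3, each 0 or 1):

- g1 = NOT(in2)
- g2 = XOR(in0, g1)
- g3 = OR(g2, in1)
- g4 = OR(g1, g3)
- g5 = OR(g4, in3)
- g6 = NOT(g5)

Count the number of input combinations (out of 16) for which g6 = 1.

g6 = NOT(g5) must be 1, so g5 = 0.
g5 = OR(g4, in3) must be 0, so both g4 = 0 and in3 = 0.
Enumerating the 16 input combinations, 1 give g6 = 1 and 15 give g6 = 0.

1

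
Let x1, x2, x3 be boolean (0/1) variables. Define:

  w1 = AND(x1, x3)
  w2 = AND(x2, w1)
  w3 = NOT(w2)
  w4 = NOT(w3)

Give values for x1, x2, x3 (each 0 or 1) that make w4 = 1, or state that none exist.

x1=1, x2=1, x3=1

w4 = NOT(w3) must be 1, so w3 = 0.
w3 = NOT(w2) must be 0, so w2 = 1.
w2 = AND(x2, w1) must be 1, so both x2 = 1 and w1 = 1.
Check with x1=1, x2=1, x3=1:
w1 = AND(x1, x3) = AND(1, 1) = 1
w2 = AND(x2, w1) = AND(1, 1) = 1
w3 = NOT(w2) = NOT 1 = 0
w4 = NOT(w3) = NOT 0 = 1
So w4 = 1 as required.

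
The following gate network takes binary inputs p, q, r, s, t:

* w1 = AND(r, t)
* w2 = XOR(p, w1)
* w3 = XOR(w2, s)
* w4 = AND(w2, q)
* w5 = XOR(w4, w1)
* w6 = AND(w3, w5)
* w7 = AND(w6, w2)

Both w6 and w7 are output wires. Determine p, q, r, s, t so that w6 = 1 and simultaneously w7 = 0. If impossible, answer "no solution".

Check with p=1, q=1, r=1, s=1, t=1:
w1 = AND(r, t) = AND(1, 1) = 1
w2 = XOR(p, w1) = XOR(1, 1) = 0
w3 = XOR(w2, s) = XOR(0, 1) = 1
w4 = AND(w2, q) = AND(0, 1) = 0
w5 = XOR(w4, w1) = XOR(0, 1) = 1
w6 = AND(w3, w5) = AND(1, 1) = 1
w7 = AND(w6, w2) = AND(1, 0) = 0
So w6 = 1 and w7 = 0.

p=1, q=1, r=1, s=1, t=1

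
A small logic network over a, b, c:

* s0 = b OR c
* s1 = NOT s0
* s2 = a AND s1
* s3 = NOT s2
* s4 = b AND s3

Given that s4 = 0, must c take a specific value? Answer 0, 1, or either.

Both values of c occur among assignments with s4 = 0:
  c=0: a=0, b=0, c=0
  c=1: a=0, b=0, c=1

either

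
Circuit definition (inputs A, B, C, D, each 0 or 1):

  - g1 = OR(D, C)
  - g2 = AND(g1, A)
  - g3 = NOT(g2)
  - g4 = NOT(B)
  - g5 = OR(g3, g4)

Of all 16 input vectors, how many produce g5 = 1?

g5 = OR(g3, g4) must be 1, so at least one of g3, g4 is 1.
Enumerating the 16 input combinations, 13 give g5 = 1 and 3 give g5 = 0.

13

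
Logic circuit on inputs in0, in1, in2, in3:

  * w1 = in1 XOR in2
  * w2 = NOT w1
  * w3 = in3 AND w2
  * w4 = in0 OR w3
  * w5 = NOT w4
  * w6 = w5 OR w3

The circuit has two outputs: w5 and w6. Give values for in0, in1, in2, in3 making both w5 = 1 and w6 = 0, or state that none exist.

no solution exists

Across all 16 input combinations, none give both w5 = 1 and w6 = 0.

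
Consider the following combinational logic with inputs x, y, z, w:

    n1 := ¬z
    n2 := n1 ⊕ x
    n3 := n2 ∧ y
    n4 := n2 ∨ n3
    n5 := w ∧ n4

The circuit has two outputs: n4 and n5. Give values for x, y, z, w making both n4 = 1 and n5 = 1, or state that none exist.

x=1, y=1, z=1, w=1

Check with x=1, y=1, z=1, w=1:
n1 = ¬z = ¬1 = 0
n2 = n1 ⊕ x = 0 ⊕ 1 = 1
n3 = n2 ∧ y = 1 ∧ 1 = 1
n4 = n2 ∨ n3 = 1 ∨ 1 = 1
n5 = w ∧ n4 = 1 ∧ 1 = 1
So n4 = 1 and n5 = 1.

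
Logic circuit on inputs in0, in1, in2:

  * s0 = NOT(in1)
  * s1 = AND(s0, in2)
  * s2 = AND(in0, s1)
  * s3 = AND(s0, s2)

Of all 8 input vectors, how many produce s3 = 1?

s3 = AND(s0, s2) must be 1, so both s0 = 1 and s2 = 1.
Enumerating the 8 input combinations, 1 give s3 = 1 and 7 give s3 = 0.

1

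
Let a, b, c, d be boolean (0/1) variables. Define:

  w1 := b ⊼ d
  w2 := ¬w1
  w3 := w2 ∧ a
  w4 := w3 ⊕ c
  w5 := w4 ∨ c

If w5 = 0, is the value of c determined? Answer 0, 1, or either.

w5 = w4 ∨ c must be 0, so both w4 = 0 and c = 0.
w4 = w3 ⊕ c must be 0, so w3 and c are equal.
Every assignment with w5 = 0 has c = 0; there are 7 such assignment(s).

0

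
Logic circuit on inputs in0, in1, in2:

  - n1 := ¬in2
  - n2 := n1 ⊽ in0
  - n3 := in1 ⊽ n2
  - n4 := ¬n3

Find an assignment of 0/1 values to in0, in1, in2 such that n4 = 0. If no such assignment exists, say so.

in0=0, in1=0, in2=0

n4 = ¬n3 must be 0, so n3 = 1.
n3 = in1 ⊽ n2 must be 1, so both in1 = 0 and n2 = 0.
n2 = n1 ⊽ in0 must be 0, so at least one of n1, in0 is 1.
Check with in0=0, in1=0, in2=0:
n1 = ¬in2 = ¬0 = 1
n2 = n1 ⊽ in0 = 1 ⊽ 0 = 0
n3 = in1 ⊽ n2 = 0 ⊽ 0 = 1
n4 = ¬n3 = ¬1 = 0
So n4 = 0 as required.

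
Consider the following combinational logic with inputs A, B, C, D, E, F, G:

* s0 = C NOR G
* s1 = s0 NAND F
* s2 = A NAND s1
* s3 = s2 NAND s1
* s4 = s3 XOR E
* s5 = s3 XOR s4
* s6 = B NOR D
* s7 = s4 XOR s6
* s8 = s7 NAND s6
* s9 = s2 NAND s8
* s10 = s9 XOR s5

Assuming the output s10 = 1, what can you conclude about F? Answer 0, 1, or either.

Both values of F occur among assignments with s10 = 1:
  F=0: A=0, B=0, C=0, D=0, E=0, F=0, G=0
  F=1: A=0, B=0, C=0, D=0, E=0, F=1, G=1

either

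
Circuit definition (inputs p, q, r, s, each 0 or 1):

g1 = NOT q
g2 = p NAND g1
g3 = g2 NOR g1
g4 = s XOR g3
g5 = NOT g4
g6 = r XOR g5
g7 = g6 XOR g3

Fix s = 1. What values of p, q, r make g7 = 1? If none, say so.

g7 = g6 XOR g3 must be 1, so g6 and g3 differ.
Check with s = 1 and p=0, q=0, r=1:
g1 = NOT q = NOT 0 = 1
g2 = p NAND g1 = 0 NAND 1 = 1
g3 = g2 NOR g1 = 1 NOR 1 = 0
g4 = s XOR g3 = 1 XOR 0 = 1
g5 = NOT g4 = NOT 1 = 0
g6 = r XOR g5 = 1 XOR 0 = 1
g7 = g6 XOR g3 = 1 XOR 0 = 1
So g7 = 1.

p=0 q=0 r=1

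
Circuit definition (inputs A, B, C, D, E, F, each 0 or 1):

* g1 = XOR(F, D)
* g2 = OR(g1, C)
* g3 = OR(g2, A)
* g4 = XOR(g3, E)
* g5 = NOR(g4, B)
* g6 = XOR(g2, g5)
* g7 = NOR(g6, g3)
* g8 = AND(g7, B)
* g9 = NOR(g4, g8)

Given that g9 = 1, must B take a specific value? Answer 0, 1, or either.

Both values of B occur among assignments with g9 = 1:
  B=0: A=0, B=0, C=0, D=0, E=0, F=0
  B=1: A=0, B=1, C=0, D=0, E=1, F=1

either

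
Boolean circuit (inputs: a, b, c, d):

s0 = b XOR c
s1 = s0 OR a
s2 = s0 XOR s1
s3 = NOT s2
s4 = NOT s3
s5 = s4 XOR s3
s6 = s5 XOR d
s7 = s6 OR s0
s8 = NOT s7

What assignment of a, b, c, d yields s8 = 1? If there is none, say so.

a=0 b=0 c=0 d=1

s8 = NOT s7 must be 1, so s7 = 0.
s7 = s6 OR s0 must be 0, so both s6 = 0 and s0 = 0.
s6 = s5 XOR d must be 0, so s5 and d are equal.
Check with a=0 b=0 c=0 d=1:
s0 = b XOR c = 0 XOR 0 = 0
s1 = s0 OR a = 0 OR 0 = 0
s2 = s0 XOR s1 = 0 XOR 0 = 0
s3 = NOT s2 = NOT 0 = 1
s4 = NOT s3 = NOT 1 = 0
s5 = s4 XOR s3 = 0 XOR 1 = 1
s6 = s5 XOR d = 1 XOR 1 = 0
s7 = s6 OR s0 = 0 OR 0 = 0
s8 = NOT s7 = NOT 0 = 1
So s8 = 1 as required.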